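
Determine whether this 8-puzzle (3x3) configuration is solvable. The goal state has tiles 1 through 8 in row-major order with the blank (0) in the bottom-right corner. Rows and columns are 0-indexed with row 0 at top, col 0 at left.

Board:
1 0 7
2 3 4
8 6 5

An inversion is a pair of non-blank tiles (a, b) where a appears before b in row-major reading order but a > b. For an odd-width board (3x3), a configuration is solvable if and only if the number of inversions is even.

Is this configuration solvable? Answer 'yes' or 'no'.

Answer: yes

Derivation:
Inversions (pairs i<j in row-major order where tile[i] > tile[j] > 0): 8
8 is even, so the puzzle is solvable.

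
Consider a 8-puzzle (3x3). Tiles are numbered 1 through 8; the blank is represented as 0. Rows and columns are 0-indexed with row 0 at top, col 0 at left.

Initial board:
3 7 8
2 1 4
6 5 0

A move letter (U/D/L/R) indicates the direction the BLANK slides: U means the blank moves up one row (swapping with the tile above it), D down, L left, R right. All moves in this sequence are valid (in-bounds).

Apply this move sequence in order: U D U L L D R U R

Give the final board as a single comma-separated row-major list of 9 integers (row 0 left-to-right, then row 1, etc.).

After move 1 (U):
3 7 8
2 1 0
6 5 4

After move 2 (D):
3 7 8
2 1 4
6 5 0

After move 3 (U):
3 7 8
2 1 0
6 5 4

After move 4 (L):
3 7 8
2 0 1
6 5 4

After move 5 (L):
3 7 8
0 2 1
6 5 4

After move 6 (D):
3 7 8
6 2 1
0 5 4

After move 7 (R):
3 7 8
6 2 1
5 0 4

After move 8 (U):
3 7 8
6 0 1
5 2 4

After move 9 (R):
3 7 8
6 1 0
5 2 4

Answer: 3, 7, 8, 6, 1, 0, 5, 2, 4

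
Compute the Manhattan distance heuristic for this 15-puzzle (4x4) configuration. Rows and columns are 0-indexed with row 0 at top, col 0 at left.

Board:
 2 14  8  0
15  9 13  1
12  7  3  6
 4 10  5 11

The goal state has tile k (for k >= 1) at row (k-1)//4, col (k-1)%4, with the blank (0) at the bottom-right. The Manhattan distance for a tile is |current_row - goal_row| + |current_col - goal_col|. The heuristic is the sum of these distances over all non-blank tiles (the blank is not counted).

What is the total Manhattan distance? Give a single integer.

Tile 2: (0,0)->(0,1) = 1
Tile 14: (0,1)->(3,1) = 3
Tile 8: (0,2)->(1,3) = 2
Tile 15: (1,0)->(3,2) = 4
Tile 9: (1,1)->(2,0) = 2
Tile 13: (1,2)->(3,0) = 4
Tile 1: (1,3)->(0,0) = 4
Tile 12: (2,0)->(2,3) = 3
Tile 7: (2,1)->(1,2) = 2
Tile 3: (2,2)->(0,2) = 2
Tile 6: (2,3)->(1,1) = 3
Tile 4: (3,0)->(0,3) = 6
Tile 10: (3,1)->(2,1) = 1
Tile 5: (3,2)->(1,0) = 4
Tile 11: (3,3)->(2,2) = 2
Sum: 1 + 3 + 2 + 4 + 2 + 4 + 4 + 3 + 2 + 2 + 3 + 6 + 1 + 4 + 2 = 43

Answer: 43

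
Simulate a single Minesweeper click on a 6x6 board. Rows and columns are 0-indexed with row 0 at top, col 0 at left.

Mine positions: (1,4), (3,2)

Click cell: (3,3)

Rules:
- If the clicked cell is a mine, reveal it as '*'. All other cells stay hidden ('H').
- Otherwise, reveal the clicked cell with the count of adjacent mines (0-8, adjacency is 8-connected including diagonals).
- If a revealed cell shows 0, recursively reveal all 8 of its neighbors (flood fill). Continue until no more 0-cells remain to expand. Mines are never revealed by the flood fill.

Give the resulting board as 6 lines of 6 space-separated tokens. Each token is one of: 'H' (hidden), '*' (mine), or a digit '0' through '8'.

H H H H H H
H H H H H H
H H H H H H
H H H 1 H H
H H H H H H
H H H H H H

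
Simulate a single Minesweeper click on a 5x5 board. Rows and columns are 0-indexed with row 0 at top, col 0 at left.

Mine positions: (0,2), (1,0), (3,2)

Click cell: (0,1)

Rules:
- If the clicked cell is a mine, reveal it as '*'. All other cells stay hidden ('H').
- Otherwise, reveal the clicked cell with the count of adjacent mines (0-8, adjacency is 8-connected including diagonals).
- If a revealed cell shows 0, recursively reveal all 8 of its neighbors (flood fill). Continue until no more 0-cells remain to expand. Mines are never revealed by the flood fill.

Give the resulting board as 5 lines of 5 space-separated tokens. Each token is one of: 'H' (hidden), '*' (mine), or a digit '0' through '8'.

H 2 H H H
H H H H H
H H H H H
H H H H H
H H H H H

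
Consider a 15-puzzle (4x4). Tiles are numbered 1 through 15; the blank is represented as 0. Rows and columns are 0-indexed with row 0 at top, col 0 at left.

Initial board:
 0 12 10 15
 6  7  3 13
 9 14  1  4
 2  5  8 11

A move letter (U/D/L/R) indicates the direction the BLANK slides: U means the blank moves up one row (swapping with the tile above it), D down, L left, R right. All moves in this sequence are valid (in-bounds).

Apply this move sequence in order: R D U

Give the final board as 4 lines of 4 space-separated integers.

Answer: 12  0 10 15
 6  7  3 13
 9 14  1  4
 2  5  8 11

Derivation:
After move 1 (R):
12  0 10 15
 6  7  3 13
 9 14  1  4
 2  5  8 11

After move 2 (D):
12  7 10 15
 6  0  3 13
 9 14  1  4
 2  5  8 11

After move 3 (U):
12  0 10 15
 6  7  3 13
 9 14  1  4
 2  5  8 11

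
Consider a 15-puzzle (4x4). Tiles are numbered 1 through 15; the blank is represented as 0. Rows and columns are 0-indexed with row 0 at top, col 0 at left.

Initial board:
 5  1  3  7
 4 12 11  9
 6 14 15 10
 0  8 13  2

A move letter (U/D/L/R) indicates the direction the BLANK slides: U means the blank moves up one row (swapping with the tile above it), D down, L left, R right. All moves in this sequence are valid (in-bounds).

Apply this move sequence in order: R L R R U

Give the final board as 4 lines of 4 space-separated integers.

Answer:  5  1  3  7
 4 12 11  9
 6 14  0 10
 8 13 15  2

Derivation:
After move 1 (R):
 5  1  3  7
 4 12 11  9
 6 14 15 10
 8  0 13  2

After move 2 (L):
 5  1  3  7
 4 12 11  9
 6 14 15 10
 0  8 13  2

After move 3 (R):
 5  1  3  7
 4 12 11  9
 6 14 15 10
 8  0 13  2

After move 4 (R):
 5  1  3  7
 4 12 11  9
 6 14 15 10
 8 13  0  2

After move 5 (U):
 5  1  3  7
 4 12 11  9
 6 14  0 10
 8 13 15  2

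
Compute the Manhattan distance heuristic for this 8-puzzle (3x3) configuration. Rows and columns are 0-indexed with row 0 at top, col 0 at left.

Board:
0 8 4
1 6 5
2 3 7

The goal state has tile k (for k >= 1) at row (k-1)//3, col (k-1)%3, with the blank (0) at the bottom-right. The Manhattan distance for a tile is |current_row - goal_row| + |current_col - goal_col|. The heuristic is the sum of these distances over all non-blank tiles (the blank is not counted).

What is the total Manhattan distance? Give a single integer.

Answer: 16

Derivation:
Tile 8: (0,1)->(2,1) = 2
Tile 4: (0,2)->(1,0) = 3
Tile 1: (1,0)->(0,0) = 1
Tile 6: (1,1)->(1,2) = 1
Tile 5: (1,2)->(1,1) = 1
Tile 2: (2,0)->(0,1) = 3
Tile 3: (2,1)->(0,2) = 3
Tile 7: (2,2)->(2,0) = 2
Sum: 2 + 3 + 1 + 1 + 1 + 3 + 3 + 2 = 16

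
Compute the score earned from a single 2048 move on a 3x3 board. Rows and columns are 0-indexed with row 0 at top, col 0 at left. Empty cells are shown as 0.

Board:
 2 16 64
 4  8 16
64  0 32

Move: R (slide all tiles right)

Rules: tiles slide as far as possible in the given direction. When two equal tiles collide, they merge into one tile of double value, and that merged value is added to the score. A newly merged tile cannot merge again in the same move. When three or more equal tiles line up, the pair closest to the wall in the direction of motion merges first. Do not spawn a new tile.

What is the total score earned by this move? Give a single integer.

Answer: 0

Derivation:
Slide right:
row 0: [2, 16, 64] -> [2, 16, 64]  score +0 (running 0)
row 1: [4, 8, 16] -> [4, 8, 16]  score +0 (running 0)
row 2: [64, 0, 32] -> [0, 64, 32]  score +0 (running 0)
Board after move:
 2 16 64
 4  8 16
 0 64 32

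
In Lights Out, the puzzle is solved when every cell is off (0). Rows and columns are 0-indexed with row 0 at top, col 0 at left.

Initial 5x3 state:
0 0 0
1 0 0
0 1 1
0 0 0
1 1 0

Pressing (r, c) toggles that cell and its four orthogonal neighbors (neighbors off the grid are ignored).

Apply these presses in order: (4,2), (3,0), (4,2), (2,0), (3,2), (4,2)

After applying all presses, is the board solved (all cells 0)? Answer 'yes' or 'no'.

Answer: yes

Derivation:
After press 1 at (4,2):
0 0 0
1 0 0
0 1 1
0 0 1
1 0 1

After press 2 at (3,0):
0 0 0
1 0 0
1 1 1
1 1 1
0 0 1

After press 3 at (4,2):
0 0 0
1 0 0
1 1 1
1 1 0
0 1 0

After press 4 at (2,0):
0 0 0
0 0 0
0 0 1
0 1 0
0 1 0

After press 5 at (3,2):
0 0 0
0 0 0
0 0 0
0 0 1
0 1 1

After press 6 at (4,2):
0 0 0
0 0 0
0 0 0
0 0 0
0 0 0

Lights still on: 0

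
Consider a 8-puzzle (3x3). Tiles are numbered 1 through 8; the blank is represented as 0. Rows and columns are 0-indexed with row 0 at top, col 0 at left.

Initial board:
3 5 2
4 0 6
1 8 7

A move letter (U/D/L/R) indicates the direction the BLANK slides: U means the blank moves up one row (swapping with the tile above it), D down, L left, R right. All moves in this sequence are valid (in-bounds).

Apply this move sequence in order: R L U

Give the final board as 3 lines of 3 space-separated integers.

After move 1 (R):
3 5 2
4 6 0
1 8 7

After move 2 (L):
3 5 2
4 0 6
1 8 7

After move 3 (U):
3 0 2
4 5 6
1 8 7

Answer: 3 0 2
4 5 6
1 8 7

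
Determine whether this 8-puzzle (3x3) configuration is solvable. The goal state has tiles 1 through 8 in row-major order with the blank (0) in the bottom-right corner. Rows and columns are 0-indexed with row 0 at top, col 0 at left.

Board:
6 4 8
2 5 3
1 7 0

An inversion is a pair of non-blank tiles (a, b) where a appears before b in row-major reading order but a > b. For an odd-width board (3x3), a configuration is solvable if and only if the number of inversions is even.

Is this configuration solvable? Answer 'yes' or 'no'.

Inversions (pairs i<j in row-major order where tile[i] > tile[j] > 0): 17
17 is odd, so the puzzle is not solvable.

Answer: no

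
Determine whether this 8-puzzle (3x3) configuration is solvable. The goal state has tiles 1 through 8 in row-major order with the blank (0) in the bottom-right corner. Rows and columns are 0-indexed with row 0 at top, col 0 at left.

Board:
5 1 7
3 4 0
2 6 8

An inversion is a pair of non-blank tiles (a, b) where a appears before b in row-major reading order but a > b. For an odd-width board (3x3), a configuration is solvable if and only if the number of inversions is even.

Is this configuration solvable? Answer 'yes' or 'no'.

Inversions (pairs i<j in row-major order where tile[i] > tile[j] > 0): 10
10 is even, so the puzzle is solvable.

Answer: yes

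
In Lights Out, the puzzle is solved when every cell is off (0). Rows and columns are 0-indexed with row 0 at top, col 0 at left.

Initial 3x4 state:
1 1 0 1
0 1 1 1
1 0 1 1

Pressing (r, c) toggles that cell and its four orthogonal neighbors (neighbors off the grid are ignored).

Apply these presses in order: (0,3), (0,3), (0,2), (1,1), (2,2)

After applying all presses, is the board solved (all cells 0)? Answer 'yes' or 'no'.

Answer: no

Derivation:
After press 1 at (0,3):
1 1 1 0
0 1 1 0
1 0 1 1

After press 2 at (0,3):
1 1 0 1
0 1 1 1
1 0 1 1

After press 3 at (0,2):
1 0 1 0
0 1 0 1
1 0 1 1

After press 4 at (1,1):
1 1 1 0
1 0 1 1
1 1 1 1

After press 5 at (2,2):
1 1 1 0
1 0 0 1
1 0 0 0

Lights still on: 6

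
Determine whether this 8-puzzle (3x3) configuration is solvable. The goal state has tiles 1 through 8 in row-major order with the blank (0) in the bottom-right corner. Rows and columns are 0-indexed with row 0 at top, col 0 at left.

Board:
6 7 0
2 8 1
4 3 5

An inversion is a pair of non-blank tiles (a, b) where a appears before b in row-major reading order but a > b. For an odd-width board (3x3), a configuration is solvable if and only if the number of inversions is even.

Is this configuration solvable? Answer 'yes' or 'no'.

Inversions (pairs i<j in row-major order where tile[i] > tile[j] > 0): 16
16 is even, so the puzzle is solvable.

Answer: yes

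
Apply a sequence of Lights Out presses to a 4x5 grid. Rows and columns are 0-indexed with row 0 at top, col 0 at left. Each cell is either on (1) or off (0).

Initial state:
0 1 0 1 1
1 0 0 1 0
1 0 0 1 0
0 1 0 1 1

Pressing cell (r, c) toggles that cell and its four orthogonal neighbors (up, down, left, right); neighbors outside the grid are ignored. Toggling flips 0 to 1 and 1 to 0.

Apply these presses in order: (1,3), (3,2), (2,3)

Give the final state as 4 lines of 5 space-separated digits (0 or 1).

After press 1 at (1,3):
0 1 0 0 1
1 0 1 0 1
1 0 0 0 0
0 1 0 1 1

After press 2 at (3,2):
0 1 0 0 1
1 0 1 0 1
1 0 1 0 0
0 0 1 0 1

After press 3 at (2,3):
0 1 0 0 1
1 0 1 1 1
1 0 0 1 1
0 0 1 1 1

Answer: 0 1 0 0 1
1 0 1 1 1
1 0 0 1 1
0 0 1 1 1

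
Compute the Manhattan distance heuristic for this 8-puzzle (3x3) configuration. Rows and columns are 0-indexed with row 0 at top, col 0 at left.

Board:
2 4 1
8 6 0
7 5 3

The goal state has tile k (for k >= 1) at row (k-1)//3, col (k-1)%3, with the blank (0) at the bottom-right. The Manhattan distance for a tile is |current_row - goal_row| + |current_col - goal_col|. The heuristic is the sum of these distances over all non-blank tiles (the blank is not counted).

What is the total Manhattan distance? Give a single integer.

Answer: 11

Derivation:
Tile 2: at (0,0), goal (0,1), distance |0-0|+|0-1| = 1
Tile 4: at (0,1), goal (1,0), distance |0-1|+|1-0| = 2
Tile 1: at (0,2), goal (0,0), distance |0-0|+|2-0| = 2
Tile 8: at (1,0), goal (2,1), distance |1-2|+|0-1| = 2
Tile 6: at (1,1), goal (1,2), distance |1-1|+|1-2| = 1
Tile 7: at (2,0), goal (2,0), distance |2-2|+|0-0| = 0
Tile 5: at (2,1), goal (1,1), distance |2-1|+|1-1| = 1
Tile 3: at (2,2), goal (0,2), distance |2-0|+|2-2| = 2
Sum: 1 + 2 + 2 + 2 + 1 + 0 + 1 + 2 = 11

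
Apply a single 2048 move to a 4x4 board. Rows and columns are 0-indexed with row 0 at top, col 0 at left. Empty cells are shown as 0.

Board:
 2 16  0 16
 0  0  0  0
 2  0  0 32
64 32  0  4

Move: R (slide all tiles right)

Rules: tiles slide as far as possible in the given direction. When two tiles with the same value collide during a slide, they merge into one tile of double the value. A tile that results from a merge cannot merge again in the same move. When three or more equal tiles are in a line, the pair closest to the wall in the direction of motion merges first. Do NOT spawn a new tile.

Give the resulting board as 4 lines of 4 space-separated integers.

Answer:  0  0  2 32
 0  0  0  0
 0  0  2 32
 0 64 32  4

Derivation:
Slide right:
row 0: [2, 16, 0, 16] -> [0, 0, 2, 32]
row 1: [0, 0, 0, 0] -> [0, 0, 0, 0]
row 2: [2, 0, 0, 32] -> [0, 0, 2, 32]
row 3: [64, 32, 0, 4] -> [0, 64, 32, 4]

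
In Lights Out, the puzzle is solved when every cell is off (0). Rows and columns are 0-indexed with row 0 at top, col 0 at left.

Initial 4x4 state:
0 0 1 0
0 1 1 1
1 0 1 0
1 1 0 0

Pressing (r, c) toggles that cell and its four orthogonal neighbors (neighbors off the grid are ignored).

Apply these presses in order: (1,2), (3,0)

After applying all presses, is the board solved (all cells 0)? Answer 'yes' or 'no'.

Answer: yes

Derivation:
After press 1 at (1,2):
0 0 0 0
0 0 0 0
1 0 0 0
1 1 0 0

After press 2 at (3,0):
0 0 0 0
0 0 0 0
0 0 0 0
0 0 0 0

Lights still on: 0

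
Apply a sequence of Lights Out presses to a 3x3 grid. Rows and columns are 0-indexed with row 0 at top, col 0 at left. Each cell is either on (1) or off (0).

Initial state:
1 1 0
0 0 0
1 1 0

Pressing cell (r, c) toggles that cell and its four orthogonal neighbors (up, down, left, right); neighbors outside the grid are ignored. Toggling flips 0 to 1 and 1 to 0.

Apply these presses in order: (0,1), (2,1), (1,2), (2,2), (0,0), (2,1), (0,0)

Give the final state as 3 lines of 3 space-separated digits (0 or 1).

Answer: 0 0 0
0 0 0
1 0 0

Derivation:
After press 1 at (0,1):
0 0 1
0 1 0
1 1 0

After press 2 at (2,1):
0 0 1
0 0 0
0 0 1

After press 3 at (1,2):
0 0 0
0 1 1
0 0 0

After press 4 at (2,2):
0 0 0
0 1 0
0 1 1

After press 5 at (0,0):
1 1 0
1 1 0
0 1 1

After press 6 at (2,1):
1 1 0
1 0 0
1 0 0

After press 7 at (0,0):
0 0 0
0 0 0
1 0 0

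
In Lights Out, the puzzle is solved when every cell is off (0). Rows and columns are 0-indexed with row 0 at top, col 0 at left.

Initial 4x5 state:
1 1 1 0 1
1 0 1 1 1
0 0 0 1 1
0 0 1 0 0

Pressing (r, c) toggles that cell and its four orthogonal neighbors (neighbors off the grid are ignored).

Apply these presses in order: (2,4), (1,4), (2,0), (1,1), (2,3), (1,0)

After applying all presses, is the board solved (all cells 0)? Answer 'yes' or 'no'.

After press 1 at (2,4):
1 1 1 0 1
1 0 1 1 0
0 0 0 0 0
0 0 1 0 1

After press 2 at (1,4):
1 1 1 0 0
1 0 1 0 1
0 0 0 0 1
0 0 1 0 1

After press 3 at (2,0):
1 1 1 0 0
0 0 1 0 1
1 1 0 0 1
1 0 1 0 1

After press 4 at (1,1):
1 0 1 0 0
1 1 0 0 1
1 0 0 0 1
1 0 1 0 1

After press 5 at (2,3):
1 0 1 0 0
1 1 0 1 1
1 0 1 1 0
1 0 1 1 1

After press 6 at (1,0):
0 0 1 0 0
0 0 0 1 1
0 0 1 1 0
1 0 1 1 1

Lights still on: 9

Answer: no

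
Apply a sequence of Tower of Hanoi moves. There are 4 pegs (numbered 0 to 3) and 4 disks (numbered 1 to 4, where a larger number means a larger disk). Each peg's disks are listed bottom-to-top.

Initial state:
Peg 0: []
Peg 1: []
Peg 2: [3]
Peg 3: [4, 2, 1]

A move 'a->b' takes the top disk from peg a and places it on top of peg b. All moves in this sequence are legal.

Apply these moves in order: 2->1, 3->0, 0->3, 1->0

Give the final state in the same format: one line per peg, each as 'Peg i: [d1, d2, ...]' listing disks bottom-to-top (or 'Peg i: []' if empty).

Answer: Peg 0: [3]
Peg 1: []
Peg 2: []
Peg 3: [4, 2, 1]

Derivation:
After move 1 (2->1):
Peg 0: []
Peg 1: [3]
Peg 2: []
Peg 3: [4, 2, 1]

After move 2 (3->0):
Peg 0: [1]
Peg 1: [3]
Peg 2: []
Peg 3: [4, 2]

After move 3 (0->3):
Peg 0: []
Peg 1: [3]
Peg 2: []
Peg 3: [4, 2, 1]

After move 4 (1->0):
Peg 0: [3]
Peg 1: []
Peg 2: []
Peg 3: [4, 2, 1]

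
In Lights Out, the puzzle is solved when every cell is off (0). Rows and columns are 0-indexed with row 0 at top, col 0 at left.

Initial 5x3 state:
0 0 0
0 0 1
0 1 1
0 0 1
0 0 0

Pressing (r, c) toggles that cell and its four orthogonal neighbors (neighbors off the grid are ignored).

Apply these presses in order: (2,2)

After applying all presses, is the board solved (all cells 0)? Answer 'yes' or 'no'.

After press 1 at (2,2):
0 0 0
0 0 0
0 0 0
0 0 0
0 0 0

Lights still on: 0

Answer: yes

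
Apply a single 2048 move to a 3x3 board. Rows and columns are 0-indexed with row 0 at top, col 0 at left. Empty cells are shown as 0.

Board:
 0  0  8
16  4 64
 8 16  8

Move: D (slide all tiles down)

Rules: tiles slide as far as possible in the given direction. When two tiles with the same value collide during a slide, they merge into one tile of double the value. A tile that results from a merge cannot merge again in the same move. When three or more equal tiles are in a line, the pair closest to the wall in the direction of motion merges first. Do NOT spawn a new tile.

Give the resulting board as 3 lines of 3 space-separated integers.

Slide down:
col 0: [0, 16, 8] -> [0, 16, 8]
col 1: [0, 4, 16] -> [0, 4, 16]
col 2: [8, 64, 8] -> [8, 64, 8]

Answer:  0  0  8
16  4 64
 8 16  8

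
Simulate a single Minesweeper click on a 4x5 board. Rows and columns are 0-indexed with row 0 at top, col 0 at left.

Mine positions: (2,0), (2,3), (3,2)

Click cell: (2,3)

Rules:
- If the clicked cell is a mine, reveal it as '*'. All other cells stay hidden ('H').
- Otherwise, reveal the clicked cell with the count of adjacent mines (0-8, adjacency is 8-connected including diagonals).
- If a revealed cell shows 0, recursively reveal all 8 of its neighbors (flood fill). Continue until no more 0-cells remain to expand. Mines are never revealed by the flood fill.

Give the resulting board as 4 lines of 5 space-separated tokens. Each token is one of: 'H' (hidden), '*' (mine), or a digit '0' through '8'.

H H H H H
H H H H H
H H H * H
H H H H H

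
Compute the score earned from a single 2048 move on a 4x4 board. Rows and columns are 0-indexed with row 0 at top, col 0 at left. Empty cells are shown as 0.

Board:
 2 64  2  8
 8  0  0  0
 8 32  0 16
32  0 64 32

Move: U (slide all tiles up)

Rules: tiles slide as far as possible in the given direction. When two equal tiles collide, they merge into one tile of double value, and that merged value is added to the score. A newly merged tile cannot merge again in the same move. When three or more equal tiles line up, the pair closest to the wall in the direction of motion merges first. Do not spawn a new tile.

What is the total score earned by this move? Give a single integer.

Slide up:
col 0: [2, 8, 8, 32] -> [2, 16, 32, 0]  score +16 (running 16)
col 1: [64, 0, 32, 0] -> [64, 32, 0, 0]  score +0 (running 16)
col 2: [2, 0, 0, 64] -> [2, 64, 0, 0]  score +0 (running 16)
col 3: [8, 0, 16, 32] -> [8, 16, 32, 0]  score +0 (running 16)
Board after move:
 2 64  2  8
16 32 64 16
32  0  0 32
 0  0  0  0

Answer: 16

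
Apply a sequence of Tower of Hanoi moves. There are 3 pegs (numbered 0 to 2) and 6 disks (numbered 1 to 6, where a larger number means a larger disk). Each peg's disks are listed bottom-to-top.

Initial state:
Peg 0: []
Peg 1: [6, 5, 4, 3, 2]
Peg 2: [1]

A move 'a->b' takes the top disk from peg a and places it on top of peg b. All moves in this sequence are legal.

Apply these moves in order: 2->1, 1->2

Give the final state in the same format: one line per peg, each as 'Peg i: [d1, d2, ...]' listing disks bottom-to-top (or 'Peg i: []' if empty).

After move 1 (2->1):
Peg 0: []
Peg 1: [6, 5, 4, 3, 2, 1]
Peg 2: []

After move 2 (1->2):
Peg 0: []
Peg 1: [6, 5, 4, 3, 2]
Peg 2: [1]

Answer: Peg 0: []
Peg 1: [6, 5, 4, 3, 2]
Peg 2: [1]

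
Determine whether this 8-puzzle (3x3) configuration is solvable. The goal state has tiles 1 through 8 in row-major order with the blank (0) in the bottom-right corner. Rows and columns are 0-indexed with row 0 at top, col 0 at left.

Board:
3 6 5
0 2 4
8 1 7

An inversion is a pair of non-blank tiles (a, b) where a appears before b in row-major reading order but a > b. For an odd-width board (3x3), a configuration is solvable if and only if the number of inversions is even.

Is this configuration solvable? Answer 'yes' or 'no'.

Inversions (pairs i<j in row-major order where tile[i] > tile[j] > 0): 13
13 is odd, so the puzzle is not solvable.

Answer: no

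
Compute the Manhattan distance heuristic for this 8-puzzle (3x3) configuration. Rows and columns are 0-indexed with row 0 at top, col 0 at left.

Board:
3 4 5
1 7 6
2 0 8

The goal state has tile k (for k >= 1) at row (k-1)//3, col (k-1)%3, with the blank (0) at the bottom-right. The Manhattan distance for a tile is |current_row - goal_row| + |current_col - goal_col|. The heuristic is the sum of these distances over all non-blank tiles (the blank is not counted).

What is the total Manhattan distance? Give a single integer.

Tile 3: at (0,0), goal (0,2), distance |0-0|+|0-2| = 2
Tile 4: at (0,1), goal (1,0), distance |0-1|+|1-0| = 2
Tile 5: at (0,2), goal (1,1), distance |0-1|+|2-1| = 2
Tile 1: at (1,0), goal (0,0), distance |1-0|+|0-0| = 1
Tile 7: at (1,1), goal (2,0), distance |1-2|+|1-0| = 2
Tile 6: at (1,2), goal (1,2), distance |1-1|+|2-2| = 0
Tile 2: at (2,0), goal (0,1), distance |2-0|+|0-1| = 3
Tile 8: at (2,2), goal (2,1), distance |2-2|+|2-1| = 1
Sum: 2 + 2 + 2 + 1 + 2 + 0 + 3 + 1 = 13

Answer: 13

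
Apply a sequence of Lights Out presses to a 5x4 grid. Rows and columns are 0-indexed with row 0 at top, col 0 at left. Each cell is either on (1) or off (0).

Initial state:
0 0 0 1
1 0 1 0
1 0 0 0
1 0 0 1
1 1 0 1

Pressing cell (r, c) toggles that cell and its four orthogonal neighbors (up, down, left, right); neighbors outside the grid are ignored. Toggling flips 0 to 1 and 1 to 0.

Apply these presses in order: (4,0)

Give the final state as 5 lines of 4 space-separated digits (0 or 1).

Answer: 0 0 0 1
1 0 1 0
1 0 0 0
0 0 0 1
0 0 0 1

Derivation:
After press 1 at (4,0):
0 0 0 1
1 0 1 0
1 0 0 0
0 0 0 1
0 0 0 1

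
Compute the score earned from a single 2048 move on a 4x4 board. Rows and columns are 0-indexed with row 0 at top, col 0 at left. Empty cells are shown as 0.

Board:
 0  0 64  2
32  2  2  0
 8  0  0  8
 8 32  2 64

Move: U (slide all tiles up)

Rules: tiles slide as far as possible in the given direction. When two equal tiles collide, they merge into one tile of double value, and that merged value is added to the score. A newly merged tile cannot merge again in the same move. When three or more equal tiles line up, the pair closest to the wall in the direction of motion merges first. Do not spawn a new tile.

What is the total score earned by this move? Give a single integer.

Slide up:
col 0: [0, 32, 8, 8] -> [32, 16, 0, 0]  score +16 (running 16)
col 1: [0, 2, 0, 32] -> [2, 32, 0, 0]  score +0 (running 16)
col 2: [64, 2, 0, 2] -> [64, 4, 0, 0]  score +4 (running 20)
col 3: [2, 0, 8, 64] -> [2, 8, 64, 0]  score +0 (running 20)
Board after move:
32  2 64  2
16 32  4  8
 0  0  0 64
 0  0  0  0

Answer: 20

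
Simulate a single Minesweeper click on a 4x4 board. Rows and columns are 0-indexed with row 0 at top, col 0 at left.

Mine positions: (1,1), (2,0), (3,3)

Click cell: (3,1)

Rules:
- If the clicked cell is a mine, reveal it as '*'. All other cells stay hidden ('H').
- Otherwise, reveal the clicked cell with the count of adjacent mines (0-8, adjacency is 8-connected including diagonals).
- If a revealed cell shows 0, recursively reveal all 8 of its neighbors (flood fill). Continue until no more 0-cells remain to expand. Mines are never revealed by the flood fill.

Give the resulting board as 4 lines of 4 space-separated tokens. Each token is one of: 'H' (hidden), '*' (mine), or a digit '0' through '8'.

H H H H
H H H H
H H H H
H 1 H H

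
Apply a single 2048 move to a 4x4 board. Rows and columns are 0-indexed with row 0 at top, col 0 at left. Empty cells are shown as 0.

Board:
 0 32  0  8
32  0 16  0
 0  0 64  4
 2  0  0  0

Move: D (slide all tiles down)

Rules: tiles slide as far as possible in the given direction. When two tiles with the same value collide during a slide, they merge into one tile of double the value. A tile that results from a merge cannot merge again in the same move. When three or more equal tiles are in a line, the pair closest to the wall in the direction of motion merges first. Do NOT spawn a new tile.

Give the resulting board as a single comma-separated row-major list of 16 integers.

Slide down:
col 0: [0, 32, 0, 2] -> [0, 0, 32, 2]
col 1: [32, 0, 0, 0] -> [0, 0, 0, 32]
col 2: [0, 16, 64, 0] -> [0, 0, 16, 64]
col 3: [8, 0, 4, 0] -> [0, 0, 8, 4]

Answer: 0, 0, 0, 0, 0, 0, 0, 0, 32, 0, 16, 8, 2, 32, 64, 4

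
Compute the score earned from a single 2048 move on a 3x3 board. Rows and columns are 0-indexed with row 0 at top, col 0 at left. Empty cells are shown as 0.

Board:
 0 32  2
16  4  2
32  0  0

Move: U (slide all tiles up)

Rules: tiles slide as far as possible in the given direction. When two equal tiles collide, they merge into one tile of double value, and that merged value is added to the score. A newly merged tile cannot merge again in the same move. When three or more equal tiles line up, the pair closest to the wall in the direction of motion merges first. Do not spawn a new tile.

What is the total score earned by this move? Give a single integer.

Answer: 4

Derivation:
Slide up:
col 0: [0, 16, 32] -> [16, 32, 0]  score +0 (running 0)
col 1: [32, 4, 0] -> [32, 4, 0]  score +0 (running 0)
col 2: [2, 2, 0] -> [4, 0, 0]  score +4 (running 4)
Board after move:
16 32  4
32  4  0
 0  0  0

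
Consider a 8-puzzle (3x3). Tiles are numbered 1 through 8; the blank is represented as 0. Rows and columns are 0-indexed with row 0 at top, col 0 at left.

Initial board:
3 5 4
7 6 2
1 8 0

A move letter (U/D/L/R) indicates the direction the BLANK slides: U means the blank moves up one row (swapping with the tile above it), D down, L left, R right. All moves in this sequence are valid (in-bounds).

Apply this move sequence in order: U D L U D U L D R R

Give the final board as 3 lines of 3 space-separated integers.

Answer: 3 5 4
1 7 2
6 8 0

Derivation:
After move 1 (U):
3 5 4
7 6 0
1 8 2

After move 2 (D):
3 5 4
7 6 2
1 8 0

After move 3 (L):
3 5 4
7 6 2
1 0 8

After move 4 (U):
3 5 4
7 0 2
1 6 8

After move 5 (D):
3 5 4
7 6 2
1 0 8

After move 6 (U):
3 5 4
7 0 2
1 6 8

After move 7 (L):
3 5 4
0 7 2
1 6 8

After move 8 (D):
3 5 4
1 7 2
0 6 8

After move 9 (R):
3 5 4
1 7 2
6 0 8

After move 10 (R):
3 5 4
1 7 2
6 8 0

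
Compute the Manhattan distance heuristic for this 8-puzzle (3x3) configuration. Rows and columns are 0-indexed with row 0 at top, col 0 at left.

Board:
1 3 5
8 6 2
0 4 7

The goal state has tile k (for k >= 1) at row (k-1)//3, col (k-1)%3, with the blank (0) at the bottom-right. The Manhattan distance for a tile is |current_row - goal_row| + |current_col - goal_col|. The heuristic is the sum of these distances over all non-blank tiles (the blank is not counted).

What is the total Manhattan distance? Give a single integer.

Tile 1: at (0,0), goal (0,0), distance |0-0|+|0-0| = 0
Tile 3: at (0,1), goal (0,2), distance |0-0|+|1-2| = 1
Tile 5: at (0,2), goal (1,1), distance |0-1|+|2-1| = 2
Tile 8: at (1,0), goal (2,1), distance |1-2|+|0-1| = 2
Tile 6: at (1,1), goal (1,2), distance |1-1|+|1-2| = 1
Tile 2: at (1,2), goal (0,1), distance |1-0|+|2-1| = 2
Tile 4: at (2,1), goal (1,0), distance |2-1|+|1-0| = 2
Tile 7: at (2,2), goal (2,0), distance |2-2|+|2-0| = 2
Sum: 0 + 1 + 2 + 2 + 1 + 2 + 2 + 2 = 12

Answer: 12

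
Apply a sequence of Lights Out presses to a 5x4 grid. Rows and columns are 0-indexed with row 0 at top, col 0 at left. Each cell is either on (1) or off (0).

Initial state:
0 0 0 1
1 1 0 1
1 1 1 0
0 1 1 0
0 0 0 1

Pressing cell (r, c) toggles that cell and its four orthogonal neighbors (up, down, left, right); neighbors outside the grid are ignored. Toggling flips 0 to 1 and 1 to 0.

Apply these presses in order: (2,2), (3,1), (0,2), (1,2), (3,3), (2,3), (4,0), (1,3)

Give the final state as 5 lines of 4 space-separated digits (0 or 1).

Answer: 0 1 0 1
1 0 0 0
1 1 0 0
0 0 0 0
1 0 0 0

Derivation:
After press 1 at (2,2):
0 0 0 1
1 1 1 1
1 0 0 1
0 1 0 0
0 0 0 1

After press 2 at (3,1):
0 0 0 1
1 1 1 1
1 1 0 1
1 0 1 0
0 1 0 1

After press 3 at (0,2):
0 1 1 0
1 1 0 1
1 1 0 1
1 0 1 0
0 1 0 1

After press 4 at (1,2):
0 1 0 0
1 0 1 0
1 1 1 1
1 0 1 0
0 1 0 1

After press 5 at (3,3):
0 1 0 0
1 0 1 0
1 1 1 0
1 0 0 1
0 1 0 0

After press 6 at (2,3):
0 1 0 0
1 0 1 1
1 1 0 1
1 0 0 0
0 1 0 0

After press 7 at (4,0):
0 1 0 0
1 0 1 1
1 1 0 1
0 0 0 0
1 0 0 0

After press 8 at (1,3):
0 1 0 1
1 0 0 0
1 1 0 0
0 0 0 0
1 0 0 0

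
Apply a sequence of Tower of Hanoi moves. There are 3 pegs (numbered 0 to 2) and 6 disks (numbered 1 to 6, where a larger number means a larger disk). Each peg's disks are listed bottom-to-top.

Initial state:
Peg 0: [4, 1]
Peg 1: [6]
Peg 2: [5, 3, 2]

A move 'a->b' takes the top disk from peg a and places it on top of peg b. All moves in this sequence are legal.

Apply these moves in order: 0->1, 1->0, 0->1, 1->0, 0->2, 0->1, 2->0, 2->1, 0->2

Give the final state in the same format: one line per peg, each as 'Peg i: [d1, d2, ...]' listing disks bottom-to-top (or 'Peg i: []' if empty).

Answer: Peg 0: []
Peg 1: [6, 4, 2]
Peg 2: [5, 3, 1]

Derivation:
After move 1 (0->1):
Peg 0: [4]
Peg 1: [6, 1]
Peg 2: [5, 3, 2]

After move 2 (1->0):
Peg 0: [4, 1]
Peg 1: [6]
Peg 2: [5, 3, 2]

After move 3 (0->1):
Peg 0: [4]
Peg 1: [6, 1]
Peg 2: [5, 3, 2]

After move 4 (1->0):
Peg 0: [4, 1]
Peg 1: [6]
Peg 2: [5, 3, 2]

After move 5 (0->2):
Peg 0: [4]
Peg 1: [6]
Peg 2: [5, 3, 2, 1]

After move 6 (0->1):
Peg 0: []
Peg 1: [6, 4]
Peg 2: [5, 3, 2, 1]

After move 7 (2->0):
Peg 0: [1]
Peg 1: [6, 4]
Peg 2: [5, 3, 2]

After move 8 (2->1):
Peg 0: [1]
Peg 1: [6, 4, 2]
Peg 2: [5, 3]

After move 9 (0->2):
Peg 0: []
Peg 1: [6, 4, 2]
Peg 2: [5, 3, 1]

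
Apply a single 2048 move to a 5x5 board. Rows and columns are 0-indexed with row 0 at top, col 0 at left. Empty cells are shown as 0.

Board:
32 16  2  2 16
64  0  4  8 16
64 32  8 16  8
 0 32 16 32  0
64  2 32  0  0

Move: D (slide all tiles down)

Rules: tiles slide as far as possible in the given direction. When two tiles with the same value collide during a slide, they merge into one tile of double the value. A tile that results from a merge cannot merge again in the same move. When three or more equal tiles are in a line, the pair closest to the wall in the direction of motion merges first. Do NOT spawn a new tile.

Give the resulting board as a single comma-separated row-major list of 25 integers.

Answer: 0, 0, 2, 0, 0, 0, 0, 4, 2, 0, 32, 16, 8, 8, 0, 64, 64, 16, 16, 32, 128, 2, 32, 32, 8

Derivation:
Slide down:
col 0: [32, 64, 64, 0, 64] -> [0, 0, 32, 64, 128]
col 1: [16, 0, 32, 32, 2] -> [0, 0, 16, 64, 2]
col 2: [2, 4, 8, 16, 32] -> [2, 4, 8, 16, 32]
col 3: [2, 8, 16, 32, 0] -> [0, 2, 8, 16, 32]
col 4: [16, 16, 8, 0, 0] -> [0, 0, 0, 32, 8]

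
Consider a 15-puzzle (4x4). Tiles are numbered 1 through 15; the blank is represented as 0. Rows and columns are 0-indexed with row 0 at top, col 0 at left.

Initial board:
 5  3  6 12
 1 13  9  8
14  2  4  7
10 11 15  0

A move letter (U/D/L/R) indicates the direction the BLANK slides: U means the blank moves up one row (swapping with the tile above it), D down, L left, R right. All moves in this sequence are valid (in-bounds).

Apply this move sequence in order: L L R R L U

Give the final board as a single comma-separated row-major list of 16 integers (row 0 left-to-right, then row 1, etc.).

Answer: 5, 3, 6, 12, 1, 13, 9, 8, 14, 2, 0, 7, 10, 11, 4, 15

Derivation:
After move 1 (L):
 5  3  6 12
 1 13  9  8
14  2  4  7
10 11  0 15

After move 2 (L):
 5  3  6 12
 1 13  9  8
14  2  4  7
10  0 11 15

After move 3 (R):
 5  3  6 12
 1 13  9  8
14  2  4  7
10 11  0 15

After move 4 (R):
 5  3  6 12
 1 13  9  8
14  2  4  7
10 11 15  0

After move 5 (L):
 5  3  6 12
 1 13  9  8
14  2  4  7
10 11  0 15

After move 6 (U):
 5  3  6 12
 1 13  9  8
14  2  0  7
10 11  4 15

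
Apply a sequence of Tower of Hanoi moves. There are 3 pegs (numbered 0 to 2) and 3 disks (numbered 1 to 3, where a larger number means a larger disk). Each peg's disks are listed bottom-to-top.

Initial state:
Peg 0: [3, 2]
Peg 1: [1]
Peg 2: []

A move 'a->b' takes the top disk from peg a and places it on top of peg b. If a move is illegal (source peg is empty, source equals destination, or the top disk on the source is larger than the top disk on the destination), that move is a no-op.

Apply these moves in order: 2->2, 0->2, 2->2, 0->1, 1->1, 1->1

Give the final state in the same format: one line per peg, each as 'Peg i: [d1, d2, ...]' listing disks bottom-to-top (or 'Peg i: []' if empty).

After move 1 (2->2):
Peg 0: [3, 2]
Peg 1: [1]
Peg 2: []

After move 2 (0->2):
Peg 0: [3]
Peg 1: [1]
Peg 2: [2]

After move 3 (2->2):
Peg 0: [3]
Peg 1: [1]
Peg 2: [2]

After move 4 (0->1):
Peg 0: [3]
Peg 1: [1]
Peg 2: [2]

After move 5 (1->1):
Peg 0: [3]
Peg 1: [1]
Peg 2: [2]

After move 6 (1->1):
Peg 0: [3]
Peg 1: [1]
Peg 2: [2]

Answer: Peg 0: [3]
Peg 1: [1]
Peg 2: [2]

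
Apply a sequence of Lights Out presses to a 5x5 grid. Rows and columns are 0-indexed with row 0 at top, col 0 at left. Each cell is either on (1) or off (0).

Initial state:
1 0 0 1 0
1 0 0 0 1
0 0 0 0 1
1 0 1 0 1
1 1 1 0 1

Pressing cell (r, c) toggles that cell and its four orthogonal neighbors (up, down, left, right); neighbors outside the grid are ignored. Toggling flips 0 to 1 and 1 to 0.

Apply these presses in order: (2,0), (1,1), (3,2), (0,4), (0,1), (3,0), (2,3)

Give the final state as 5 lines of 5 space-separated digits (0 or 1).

Answer: 0 0 1 0 1
1 0 1 1 0
0 0 0 1 0
1 0 0 0 1
0 1 0 0 1

Derivation:
After press 1 at (2,0):
1 0 0 1 0
0 0 0 0 1
1 1 0 0 1
0 0 1 0 1
1 1 1 0 1

After press 2 at (1,1):
1 1 0 1 0
1 1 1 0 1
1 0 0 0 1
0 0 1 0 1
1 1 1 0 1

After press 3 at (3,2):
1 1 0 1 0
1 1 1 0 1
1 0 1 0 1
0 1 0 1 1
1 1 0 0 1

After press 4 at (0,4):
1 1 0 0 1
1 1 1 0 0
1 0 1 0 1
0 1 0 1 1
1 1 0 0 1

After press 5 at (0,1):
0 0 1 0 1
1 0 1 0 0
1 0 1 0 1
0 1 0 1 1
1 1 0 0 1

After press 6 at (3,0):
0 0 1 0 1
1 0 1 0 0
0 0 1 0 1
1 0 0 1 1
0 1 0 0 1

After press 7 at (2,3):
0 0 1 0 1
1 0 1 1 0
0 0 0 1 0
1 0 0 0 1
0 1 0 0 1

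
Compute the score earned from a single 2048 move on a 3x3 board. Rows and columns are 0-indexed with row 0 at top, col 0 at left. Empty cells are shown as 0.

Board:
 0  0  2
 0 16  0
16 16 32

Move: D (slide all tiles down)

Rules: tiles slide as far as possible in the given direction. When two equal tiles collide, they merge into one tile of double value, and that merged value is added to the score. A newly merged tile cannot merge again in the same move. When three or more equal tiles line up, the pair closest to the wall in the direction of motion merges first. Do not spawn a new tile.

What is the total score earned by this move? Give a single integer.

Slide down:
col 0: [0, 0, 16] -> [0, 0, 16]  score +0 (running 0)
col 1: [0, 16, 16] -> [0, 0, 32]  score +32 (running 32)
col 2: [2, 0, 32] -> [0, 2, 32]  score +0 (running 32)
Board after move:
 0  0  0
 0  0  2
16 32 32

Answer: 32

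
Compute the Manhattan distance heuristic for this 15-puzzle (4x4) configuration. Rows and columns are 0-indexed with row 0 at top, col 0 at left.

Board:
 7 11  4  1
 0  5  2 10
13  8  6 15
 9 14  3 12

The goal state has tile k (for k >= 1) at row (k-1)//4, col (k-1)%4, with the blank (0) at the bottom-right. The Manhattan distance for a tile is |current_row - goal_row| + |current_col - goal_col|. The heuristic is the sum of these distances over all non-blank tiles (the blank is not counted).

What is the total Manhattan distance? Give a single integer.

Answer: 29

Derivation:
Tile 7: (0,0)->(1,2) = 3
Tile 11: (0,1)->(2,2) = 3
Tile 4: (0,2)->(0,3) = 1
Tile 1: (0,3)->(0,0) = 3
Tile 5: (1,1)->(1,0) = 1
Tile 2: (1,2)->(0,1) = 2
Tile 10: (1,3)->(2,1) = 3
Tile 13: (2,0)->(3,0) = 1
Tile 8: (2,1)->(1,3) = 3
Tile 6: (2,2)->(1,1) = 2
Tile 15: (2,3)->(3,2) = 2
Tile 9: (3,0)->(2,0) = 1
Tile 14: (3,1)->(3,1) = 0
Tile 3: (3,2)->(0,2) = 3
Tile 12: (3,3)->(2,3) = 1
Sum: 3 + 3 + 1 + 3 + 1 + 2 + 3 + 1 + 3 + 2 + 2 + 1 + 0 + 3 + 1 = 29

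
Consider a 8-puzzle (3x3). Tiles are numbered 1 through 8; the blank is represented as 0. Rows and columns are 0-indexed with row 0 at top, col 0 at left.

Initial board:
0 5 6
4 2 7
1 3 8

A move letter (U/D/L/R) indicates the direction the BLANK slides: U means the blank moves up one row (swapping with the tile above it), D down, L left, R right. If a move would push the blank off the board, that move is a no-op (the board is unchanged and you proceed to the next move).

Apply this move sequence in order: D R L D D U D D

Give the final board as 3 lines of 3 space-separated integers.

Answer: 4 5 6
1 2 7
0 3 8

Derivation:
After move 1 (D):
4 5 6
0 2 7
1 3 8

After move 2 (R):
4 5 6
2 0 7
1 3 8

After move 3 (L):
4 5 6
0 2 7
1 3 8

After move 4 (D):
4 5 6
1 2 7
0 3 8

After move 5 (D):
4 5 6
1 2 7
0 3 8

After move 6 (U):
4 5 6
0 2 7
1 3 8

After move 7 (D):
4 5 6
1 2 7
0 3 8

After move 8 (D):
4 5 6
1 2 7
0 3 8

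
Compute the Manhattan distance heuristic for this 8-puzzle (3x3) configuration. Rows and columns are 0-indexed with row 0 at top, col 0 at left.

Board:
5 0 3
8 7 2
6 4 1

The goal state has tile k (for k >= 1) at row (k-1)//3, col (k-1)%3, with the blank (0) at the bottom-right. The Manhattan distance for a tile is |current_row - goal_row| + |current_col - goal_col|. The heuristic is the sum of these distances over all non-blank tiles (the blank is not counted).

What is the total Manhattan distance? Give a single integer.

Answer: 17

Derivation:
Tile 5: at (0,0), goal (1,1), distance |0-1|+|0-1| = 2
Tile 3: at (0,2), goal (0,2), distance |0-0|+|2-2| = 0
Tile 8: at (1,0), goal (2,1), distance |1-2|+|0-1| = 2
Tile 7: at (1,1), goal (2,0), distance |1-2|+|1-0| = 2
Tile 2: at (1,2), goal (0,1), distance |1-0|+|2-1| = 2
Tile 6: at (2,0), goal (1,2), distance |2-1|+|0-2| = 3
Tile 4: at (2,1), goal (1,0), distance |2-1|+|1-0| = 2
Tile 1: at (2,2), goal (0,0), distance |2-0|+|2-0| = 4
Sum: 2 + 0 + 2 + 2 + 2 + 3 + 2 + 4 = 17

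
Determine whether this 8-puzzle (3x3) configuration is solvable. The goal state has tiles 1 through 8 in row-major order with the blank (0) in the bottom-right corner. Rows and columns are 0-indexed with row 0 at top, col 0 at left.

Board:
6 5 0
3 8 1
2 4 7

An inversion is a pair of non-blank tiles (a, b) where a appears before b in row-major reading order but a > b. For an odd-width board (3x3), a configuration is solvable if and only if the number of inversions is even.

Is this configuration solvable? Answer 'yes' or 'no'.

Answer: no

Derivation:
Inversions (pairs i<j in row-major order where tile[i] > tile[j] > 0): 15
15 is odd, so the puzzle is not solvable.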